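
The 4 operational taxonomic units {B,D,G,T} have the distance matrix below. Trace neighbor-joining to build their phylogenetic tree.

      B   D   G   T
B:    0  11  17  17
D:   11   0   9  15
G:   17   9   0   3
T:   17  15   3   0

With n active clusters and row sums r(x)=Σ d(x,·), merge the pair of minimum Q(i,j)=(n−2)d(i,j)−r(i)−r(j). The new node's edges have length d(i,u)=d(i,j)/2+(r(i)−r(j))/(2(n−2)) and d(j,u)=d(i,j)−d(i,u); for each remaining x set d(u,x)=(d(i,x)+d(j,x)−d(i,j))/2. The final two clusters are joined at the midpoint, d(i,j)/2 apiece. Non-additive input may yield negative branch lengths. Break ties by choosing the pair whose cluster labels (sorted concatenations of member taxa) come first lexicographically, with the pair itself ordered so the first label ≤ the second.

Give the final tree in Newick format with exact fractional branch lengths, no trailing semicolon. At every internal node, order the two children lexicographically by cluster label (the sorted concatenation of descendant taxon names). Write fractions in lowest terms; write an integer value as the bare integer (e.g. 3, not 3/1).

iteration 1: select B,D (d=11, Q=-58); attach at lengths (8, 3); label the merged cluster BD
  updated: d(BD,G)=15/2, d(BD,T)=21/2
iteration 2: select BD,G (d=15/2, Q=-21); attach at lengths (15/2, 0); label the merged cluster BDG
  updated: d(BDG,T)=3
iteration 3: select BDG,T (d=3); attach at lengths (3/2, 3/2); label the merged cluster BDGT
final tree: (((B:8,D:3):15/2,G:0):3/2,T:3/2)
total length: 43/2

(((B:8,D:3):15/2,G:0):3/2,T:3/2)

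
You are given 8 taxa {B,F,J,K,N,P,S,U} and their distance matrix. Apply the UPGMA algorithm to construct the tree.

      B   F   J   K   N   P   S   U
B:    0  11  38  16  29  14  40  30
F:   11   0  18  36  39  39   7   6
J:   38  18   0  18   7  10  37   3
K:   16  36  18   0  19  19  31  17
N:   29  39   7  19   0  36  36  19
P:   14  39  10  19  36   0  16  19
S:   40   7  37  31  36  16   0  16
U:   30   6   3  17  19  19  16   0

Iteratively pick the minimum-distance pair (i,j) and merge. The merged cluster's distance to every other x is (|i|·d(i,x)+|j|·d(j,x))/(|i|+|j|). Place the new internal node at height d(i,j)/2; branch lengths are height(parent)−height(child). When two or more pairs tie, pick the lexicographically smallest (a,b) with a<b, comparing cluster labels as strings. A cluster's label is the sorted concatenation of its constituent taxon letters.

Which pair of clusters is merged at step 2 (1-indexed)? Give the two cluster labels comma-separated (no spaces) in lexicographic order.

F,S

1. join J+U (d=3) ⇒ JU; edges |J|=3/2, |U|=3/2
  updated: d(B,JU)=34, d(F,JU)=12, d(JU,K)=35/2, d(JU,N)=13, d(JU,P)=29/2, d(JU,S)=53/2
2. join F+S (d=7) ⇒ FS; edges |F|=7/2, |S|=7/2
  updated: d(B,FS)=51/2, d(FS,JU)=77/4, d(FS,K)=67/2, d(FS,N)=75/2, d(FS,P)=55/2
3. join JU+N (d=13) ⇒ JNU; edges |JU|=5, |N|=13/2
  updated: d(B,JNU)=97/3, d(FS,JNU)=76/3, d(JNU,K)=18, d(JNU,P)=65/3
4. join B+P (d=14) ⇒ BP; edges |B|=7, |P|=7
  updated: d(BP,FS)=53/2, d(BP,JNU)=27, d(BP,K)=35/2
5. join BP+K (d=35/2) ⇒ BKP; edges |BP|=7/4, |K|=35/4
  updated: d(BKP,FS)=173/6, d(BKP,JNU)=24
6. join BKP+JNU (d=24) ⇒ BJKNPU; edges |BKP|=13/4, |JNU|=11/2
  updated: d(BJKNPU,FS)=325/12
7. join BJKNPU+FS (d=325/12) ⇒ BFJKNPSU; edges |BJKNPU|=37/24, |FS|=241/24
final tree: ((((B:7,P:7):7/4,K:35/4):13/4,((J:3/2,U:3/2):5,N:13/2):11/2):37/24,(F:7/2,S:7/2):241/24)
total length: 199/3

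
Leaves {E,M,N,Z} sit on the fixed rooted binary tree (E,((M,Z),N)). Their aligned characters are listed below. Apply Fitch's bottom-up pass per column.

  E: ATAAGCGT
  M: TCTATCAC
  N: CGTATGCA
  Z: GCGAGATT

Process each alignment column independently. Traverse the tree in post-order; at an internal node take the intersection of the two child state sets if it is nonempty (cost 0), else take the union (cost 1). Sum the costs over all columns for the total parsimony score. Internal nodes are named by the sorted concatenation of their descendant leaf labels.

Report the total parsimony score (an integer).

[col 0] MZ: children M:{T}, Z:{G} ∪→ {G,T}; cost 1
[col 0] MNZ: children MZ:{G,T}, N:{C} ∪→ {C,G,T}; cost 1
[col 0] EMNZ: children E:{A}, MNZ:{C,G,T} ∪→ {A,C,G,T}; cost 1
[col 1] MZ: children M:{C}, Z:{C} ∩→ {C}; cost 0
[col 1] MNZ: children MZ:{C}, N:{G} ∪→ {C,G}; cost 1
[col 1] EMNZ: children E:{T}, MNZ:{C,G} ∪→ {C,G,T}; cost 1
[col 2] MZ: children M:{T}, Z:{G} ∪→ {G,T}; cost 1
[col 2] MNZ: children MZ:{G,T}, N:{T} ∩→ {T}; cost 0
[col 2] EMNZ: children E:{A}, MNZ:{T} ∪→ {A,T}; cost 1
[col 3] MZ: children M:{A}, Z:{A} ∩→ {A}; cost 0
[col 3] MNZ: children MZ:{A}, N:{A} ∩→ {A}; cost 0
[col 3] EMNZ: children E:{A}, MNZ:{A} ∩→ {A}; cost 0
[col 4] MZ: children M:{T}, Z:{G} ∪→ {G,T}; cost 1
[col 4] MNZ: children MZ:{G,T}, N:{T} ∩→ {T}; cost 0
[col 4] EMNZ: children E:{G}, MNZ:{T} ∪→ {G,T}; cost 1
[col 5] MZ: children M:{C}, Z:{A} ∪→ {A,C}; cost 1
[col 5] MNZ: children MZ:{A,C}, N:{G} ∪→ {A,C,G}; cost 1
[col 5] EMNZ: children E:{C}, MNZ:{A,C,G} ∩→ {C}; cost 0
[col 6] MZ: children M:{A}, Z:{T} ∪→ {A,T}; cost 1
[col 6] MNZ: children MZ:{A,T}, N:{C} ∪→ {A,C,T}; cost 1
[col 6] EMNZ: children E:{G}, MNZ:{A,C,T} ∪→ {A,C,G,T}; cost 1
[col 7] MZ: children M:{C}, Z:{T} ∪→ {C,T}; cost 1
[col 7] MNZ: children MZ:{C,T}, N:{A} ∪→ {A,C,T}; cost 1
[col 7] EMNZ: children E:{T}, MNZ:{A,C,T} ∩→ {T}; cost 0
per-site changes: [3, 2, 2, 0, 2, 2, 3, 2]; total = 16

16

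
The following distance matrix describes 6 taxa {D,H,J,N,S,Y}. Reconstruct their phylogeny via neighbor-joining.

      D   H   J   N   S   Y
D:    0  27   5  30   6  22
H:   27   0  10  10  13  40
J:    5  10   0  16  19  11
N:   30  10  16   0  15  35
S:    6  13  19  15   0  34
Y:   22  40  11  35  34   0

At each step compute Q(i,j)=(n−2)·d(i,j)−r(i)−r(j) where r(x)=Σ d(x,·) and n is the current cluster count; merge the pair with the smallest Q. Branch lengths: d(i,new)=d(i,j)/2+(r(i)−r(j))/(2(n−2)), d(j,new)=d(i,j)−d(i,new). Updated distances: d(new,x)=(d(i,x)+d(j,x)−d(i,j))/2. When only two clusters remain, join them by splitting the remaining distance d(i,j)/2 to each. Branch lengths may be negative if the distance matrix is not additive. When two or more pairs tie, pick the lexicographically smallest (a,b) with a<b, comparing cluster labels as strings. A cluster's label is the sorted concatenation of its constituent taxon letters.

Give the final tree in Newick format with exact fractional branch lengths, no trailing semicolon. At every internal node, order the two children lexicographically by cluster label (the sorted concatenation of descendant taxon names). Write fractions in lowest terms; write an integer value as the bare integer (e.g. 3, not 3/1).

(((D:39/16,((H:17/4,N:23/4):16/3,S:11/3):125/16):89/16,J:-59/16):235/32,Y:235/32)

1. join H+N (d=10, Q=-166) ⇒ HN; edges |H|=17/4, |N|=23/4
  updated: d(D,HN)=47/2, d(HN,J)=8, d(HN,S)=9, d(HN,Y)=65/2
2. join HN+S (d=9, Q=-114) ⇒ HNS; edges |HN|=16/3, |S|=11/3
  updated: d(D,HNS)=41/4, d(HNS,J)=9, d(HNS,Y)=115/4
3. join D+HNS (d=41/4, Q=-259/4) ⇒ DHNS; edges |D|=39/16, |HNS|=125/16
  updated: d(DHNS,J)=15/8, d(DHNS,Y)=81/4
4. join DHNS+J (d=15/8, Q=-265/8) ⇒ DHJNS; edges |DHNS|=89/16, |J|=-59/16
  updated: d(DHJNS,Y)=235/16
5. join DHJNS+Y (d=235/16) ⇒ DHJNSY; edges |DHJNS|=235/32, |Y|=235/32
final tree: (((D:39/16,((H:17/4,N:23/4):16/3,S:11/3):125/16):89/16,J:-59/16):235/32,Y:235/32)
total length: 733/16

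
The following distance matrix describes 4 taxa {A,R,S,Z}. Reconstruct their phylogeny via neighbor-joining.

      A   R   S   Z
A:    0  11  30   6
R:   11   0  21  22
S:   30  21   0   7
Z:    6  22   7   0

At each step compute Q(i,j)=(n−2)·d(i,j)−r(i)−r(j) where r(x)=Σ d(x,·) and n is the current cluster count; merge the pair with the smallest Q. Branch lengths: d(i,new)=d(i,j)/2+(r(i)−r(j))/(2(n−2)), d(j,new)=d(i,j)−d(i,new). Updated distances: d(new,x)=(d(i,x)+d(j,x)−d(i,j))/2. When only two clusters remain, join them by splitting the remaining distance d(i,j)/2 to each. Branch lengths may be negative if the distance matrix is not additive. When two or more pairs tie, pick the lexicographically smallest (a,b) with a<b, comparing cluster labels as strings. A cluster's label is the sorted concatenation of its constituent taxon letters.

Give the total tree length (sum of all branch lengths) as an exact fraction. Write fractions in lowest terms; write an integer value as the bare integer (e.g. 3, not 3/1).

115/4

iteration 1: select A,R (d=11, Q=-79); attach at lengths (15/4, 29/4); label the merged cluster AR
  updated: d(AR,S)=20, d(AR,Z)=17/2
iteration 2: select AR,S (d=20, Q=-71/2); attach at lengths (43/4, 37/4); label the merged cluster ARS
  updated: d(ARS,Z)=-9/4
iteration 3: select ARS,Z (d=-9/4); attach at lengths (-9/8, -9/8); label the merged cluster ARSZ
final tree: (((A:15/4,R:29/4):43/4,S:37/4):-9/8,Z:-9/8)
total length: 115/4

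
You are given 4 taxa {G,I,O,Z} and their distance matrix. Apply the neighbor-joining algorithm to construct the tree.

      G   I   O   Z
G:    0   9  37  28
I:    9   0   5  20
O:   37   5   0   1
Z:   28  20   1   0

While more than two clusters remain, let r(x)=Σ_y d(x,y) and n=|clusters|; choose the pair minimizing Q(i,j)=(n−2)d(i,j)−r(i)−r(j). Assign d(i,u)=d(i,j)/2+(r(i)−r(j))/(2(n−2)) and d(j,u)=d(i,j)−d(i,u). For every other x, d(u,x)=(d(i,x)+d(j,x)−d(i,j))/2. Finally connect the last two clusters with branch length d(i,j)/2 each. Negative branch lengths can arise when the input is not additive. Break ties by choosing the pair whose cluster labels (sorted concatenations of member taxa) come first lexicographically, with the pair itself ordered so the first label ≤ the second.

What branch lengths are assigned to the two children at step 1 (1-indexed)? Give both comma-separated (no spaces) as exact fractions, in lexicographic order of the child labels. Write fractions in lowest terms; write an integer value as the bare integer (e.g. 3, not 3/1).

29/2,-11/2

1. join G+I (d=9, Q=-90) ⇒ GI; edges |G|=29/2, |I|=-11/2
  updated: d(GI,O)=33/2, d(GI,Z)=39/2
2. join GI+O (d=33/2, Q=-37) ⇒ GIO; edges |GI|=35/2, |O|=-1
  updated: d(GIO,Z)=2
3. join GIO+Z (d=2) ⇒ GIOZ; edges |GIO|=1, |Z|=1
final tree: (((G:29/2,I:-11/2):35/2,O:-1):1,Z:1)
total length: 55/2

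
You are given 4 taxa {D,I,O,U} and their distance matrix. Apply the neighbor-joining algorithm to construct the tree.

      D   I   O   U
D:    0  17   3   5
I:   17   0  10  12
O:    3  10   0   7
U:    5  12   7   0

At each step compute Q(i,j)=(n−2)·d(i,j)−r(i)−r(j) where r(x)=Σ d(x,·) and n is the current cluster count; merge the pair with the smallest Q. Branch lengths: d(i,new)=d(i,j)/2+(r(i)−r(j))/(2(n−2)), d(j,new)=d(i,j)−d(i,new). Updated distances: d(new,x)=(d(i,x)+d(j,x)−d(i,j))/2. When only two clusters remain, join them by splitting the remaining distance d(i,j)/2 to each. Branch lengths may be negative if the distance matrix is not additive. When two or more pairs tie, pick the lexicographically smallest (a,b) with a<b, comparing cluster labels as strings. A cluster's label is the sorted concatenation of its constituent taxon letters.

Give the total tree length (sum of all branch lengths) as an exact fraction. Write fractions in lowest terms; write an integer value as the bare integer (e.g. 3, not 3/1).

iteration 1: select D,O (d=3, Q=-39); attach at lengths (11/4, 1/4); label the merged cluster DO
  updated: d(DO,I)=12, d(DO,U)=9/2
iteration 2: select DO,I (d=12, Q=-57/2); attach at lengths (9/4, 39/4); label the merged cluster DIO
  updated: d(DIO,U)=9/4
iteration 3: select DIO,U (d=9/4); attach at lengths (9/8, 9/8); label the merged cluster DIOU
final tree: (((D:11/4,O:1/4):9/4,I:39/4):9/8,U:9/8)
total length: 69/4

69/4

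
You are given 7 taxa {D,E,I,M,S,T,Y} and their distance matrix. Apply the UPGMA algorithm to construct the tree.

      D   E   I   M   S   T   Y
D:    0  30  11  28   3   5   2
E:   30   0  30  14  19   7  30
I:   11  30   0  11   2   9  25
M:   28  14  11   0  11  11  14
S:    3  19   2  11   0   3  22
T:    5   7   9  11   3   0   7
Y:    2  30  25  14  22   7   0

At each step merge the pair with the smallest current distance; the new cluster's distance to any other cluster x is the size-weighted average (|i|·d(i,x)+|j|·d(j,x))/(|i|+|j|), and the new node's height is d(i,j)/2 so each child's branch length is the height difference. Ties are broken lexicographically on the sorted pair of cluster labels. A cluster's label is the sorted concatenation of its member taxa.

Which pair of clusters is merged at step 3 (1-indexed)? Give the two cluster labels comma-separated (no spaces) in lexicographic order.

1. join D+Y (d=2) ⇒ DY; edges |D|=1, |Y|=1
  updated: d(DY,E)=30, d(DY,I)=18, d(DY,M)=21, d(DY,S)=25/2, d(DY,T)=6
2. join I+S (d=2) ⇒ IS; edges |I|=1, |S|=1
  updated: d(DY,IS)=61/4, d(E,IS)=49/2, d(IS,M)=11, d(IS,T)=6
3. join DY+T (d=6) ⇒ DTY; edges |DY|=2, |T|=3
  updated: d(DTY,E)=67/3, d(DTY,IS)=73/6, d(DTY,M)=53/3
4. join IS+M (d=11) ⇒ IMS; edges |IS|=9/2, |M|=11/2
  updated: d(DTY,IMS)=14, d(E,IMS)=21
5. join DTY+IMS (d=14) ⇒ DIMSTY; edges |DTY|=4, |IMS|=3/2
  updated: d(DIMSTY,E)=65/3
6. join DIMSTY+E (d=65/3) ⇒ DEIMSTY; edges |DIMSTY|=23/6, |E|=65/6
final tree: ((((D:1,Y:1):2,T:3):4,((I:1,S:1):9/2,M:11/2):3/2):23/6,E:65/6)
total length: 235/6

DY,T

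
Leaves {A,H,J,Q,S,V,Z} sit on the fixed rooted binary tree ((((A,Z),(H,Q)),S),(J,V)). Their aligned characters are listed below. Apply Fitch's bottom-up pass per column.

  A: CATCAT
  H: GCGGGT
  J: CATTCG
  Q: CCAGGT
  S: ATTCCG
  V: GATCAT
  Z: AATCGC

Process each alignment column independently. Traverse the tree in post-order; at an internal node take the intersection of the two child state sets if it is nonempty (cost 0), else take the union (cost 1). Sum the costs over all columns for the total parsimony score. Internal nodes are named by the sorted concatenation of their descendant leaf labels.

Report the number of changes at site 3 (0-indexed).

[col 0] AZ: children A:{C}, Z:{A} ∪→ {A,C}; cost 1
[col 0] HQ: children H:{G}, Q:{C} ∪→ {C,G}; cost 1
[col 0] AHQZ: children AZ:{A,C}, HQ:{C,G} ∩→ {C}; cost 0
[col 0] AHQSZ: children AHQZ:{C}, S:{A} ∪→ {A,C}; cost 1
[col 0] JV: children J:{C}, V:{G} ∪→ {C,G}; cost 1
[col 0] AHJQSVZ: children AHQSZ:{A,C}, JV:{C,G} ∩→ {C}; cost 0
[col 1] AZ: children A:{A}, Z:{A} ∩→ {A}; cost 0
[col 1] HQ: children H:{C}, Q:{C} ∩→ {C}; cost 0
[col 1] AHQZ: children AZ:{A}, HQ:{C} ∪→ {A,C}; cost 1
[col 1] AHQSZ: children AHQZ:{A,C}, S:{T} ∪→ {A,C,T}; cost 1
[col 1] JV: children J:{A}, V:{A} ∩→ {A}; cost 0
[col 1] AHJQSVZ: children AHQSZ:{A,C,T}, JV:{A} ∩→ {A}; cost 0
[col 2] AZ: children A:{T}, Z:{T} ∩→ {T}; cost 0
[col 2] HQ: children H:{G}, Q:{A} ∪→ {A,G}; cost 1
[col 2] AHQZ: children AZ:{T}, HQ:{A,G} ∪→ {A,G,T}; cost 1
[col 2] AHQSZ: children AHQZ:{A,G,T}, S:{T} ∩→ {T}; cost 0
[col 2] JV: children J:{T}, V:{T} ∩→ {T}; cost 0
[col 2] AHJQSVZ: children AHQSZ:{T}, JV:{T} ∩→ {T}; cost 0
[col 3] AZ: children A:{C}, Z:{C} ∩→ {C}; cost 0
[col 3] HQ: children H:{G}, Q:{G} ∩→ {G}; cost 0
[col 3] AHQZ: children AZ:{C}, HQ:{G} ∪→ {C,G}; cost 1
[col 3] AHQSZ: children AHQZ:{C,G}, S:{C} ∩→ {C}; cost 0
[col 3] JV: children J:{T}, V:{C} ∪→ {C,T}; cost 1
[col 3] AHJQSVZ: children AHQSZ:{C}, JV:{C,T} ∩→ {C}; cost 0
[col 4] AZ: children A:{A}, Z:{G} ∪→ {A,G}; cost 1
[col 4] HQ: children H:{G}, Q:{G} ∩→ {G}; cost 0
[col 4] AHQZ: children AZ:{A,G}, HQ:{G} ∩→ {G}; cost 0
[col 4] AHQSZ: children AHQZ:{G}, S:{C} ∪→ {C,G}; cost 1
[col 4] JV: children J:{C}, V:{A} ∪→ {A,C}; cost 1
[col 4] AHJQSVZ: children AHQSZ:{C,G}, JV:{A,C} ∩→ {C}; cost 0
[col 5] AZ: children A:{T}, Z:{C} ∪→ {C,T}; cost 1
[col 5] HQ: children H:{T}, Q:{T} ∩→ {T}; cost 0
[col 5] AHQZ: children AZ:{C,T}, HQ:{T} ∩→ {T}; cost 0
[col 5] AHQSZ: children AHQZ:{T}, S:{G} ∪→ {G,T}; cost 1
[col 5] JV: children J:{G}, V:{T} ∪→ {G,T}; cost 1
[col 5] AHJQSVZ: children AHQSZ:{G,T}, JV:{G,T} ∩→ {G,T}; cost 0
per-site changes: [4, 2, 2, 2, 3, 3]; total = 16

2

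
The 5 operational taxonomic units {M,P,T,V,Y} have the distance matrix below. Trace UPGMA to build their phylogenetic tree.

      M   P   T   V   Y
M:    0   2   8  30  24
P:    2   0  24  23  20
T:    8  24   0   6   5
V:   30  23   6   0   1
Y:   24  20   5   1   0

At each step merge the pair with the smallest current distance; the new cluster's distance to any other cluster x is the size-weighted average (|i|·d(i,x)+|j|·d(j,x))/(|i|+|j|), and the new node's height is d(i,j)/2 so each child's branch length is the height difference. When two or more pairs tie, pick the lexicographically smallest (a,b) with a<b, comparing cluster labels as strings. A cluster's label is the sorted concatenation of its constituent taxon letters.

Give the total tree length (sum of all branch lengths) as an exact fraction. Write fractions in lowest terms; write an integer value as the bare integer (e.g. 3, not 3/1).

1. join V+Y (d=1) ⇒ VY; edges |V|=1/2, |Y|=1/2
  updated: d(M,VY)=27, d(P,VY)=43/2, d(T,VY)=11/2
2. join M+P (d=2) ⇒ MP; edges |M|=1, |P|=1
  updated: d(MP,T)=16, d(MP,VY)=97/4
3. join T+VY (d=11/2) ⇒ TVY; edges |T|=11/4, |VY|=9/4
  updated: d(MP,TVY)=43/2
4. join MP+TVY (d=43/2) ⇒ MPTVY; edges |MP|=39/4, |TVY|=8
final tree: ((M:1,P:1):39/4,(T:11/4,(V:1/2,Y:1/2):9/4):8)
total length: 103/4

103/4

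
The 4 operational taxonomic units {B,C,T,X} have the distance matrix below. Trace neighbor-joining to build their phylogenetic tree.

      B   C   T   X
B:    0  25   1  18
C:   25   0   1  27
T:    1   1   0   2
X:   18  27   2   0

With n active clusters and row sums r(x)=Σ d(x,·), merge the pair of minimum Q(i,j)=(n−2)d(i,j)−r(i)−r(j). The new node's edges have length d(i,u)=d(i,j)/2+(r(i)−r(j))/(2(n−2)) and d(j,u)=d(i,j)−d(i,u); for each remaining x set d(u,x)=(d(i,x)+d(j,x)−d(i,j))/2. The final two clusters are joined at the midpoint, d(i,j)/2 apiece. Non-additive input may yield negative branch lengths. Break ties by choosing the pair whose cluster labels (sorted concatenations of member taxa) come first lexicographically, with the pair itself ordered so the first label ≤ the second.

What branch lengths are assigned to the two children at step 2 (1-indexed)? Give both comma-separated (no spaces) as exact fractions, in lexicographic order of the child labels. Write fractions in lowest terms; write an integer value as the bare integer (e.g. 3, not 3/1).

iteration 1: select B,X (d=18, Q=-55); attach at lengths (33/4, 39/4); label the merged cluster BX
  updated: d(BX,C)=17, d(BX,T)=-15/2
iteration 2: select BX,C (d=17, Q=-21/2); attach at lengths (17/4, 51/4); label the merged cluster BCX
  updated: d(BCX,T)=-47/4
iteration 3: select BCX,T (d=-47/4); attach at lengths (-47/8, -47/8); label the merged cluster BCTX
final tree: (((B:33/4,X:39/4):17/4,C:51/4):-47/8,T:-47/8)
total length: 93/4

17/4,51/4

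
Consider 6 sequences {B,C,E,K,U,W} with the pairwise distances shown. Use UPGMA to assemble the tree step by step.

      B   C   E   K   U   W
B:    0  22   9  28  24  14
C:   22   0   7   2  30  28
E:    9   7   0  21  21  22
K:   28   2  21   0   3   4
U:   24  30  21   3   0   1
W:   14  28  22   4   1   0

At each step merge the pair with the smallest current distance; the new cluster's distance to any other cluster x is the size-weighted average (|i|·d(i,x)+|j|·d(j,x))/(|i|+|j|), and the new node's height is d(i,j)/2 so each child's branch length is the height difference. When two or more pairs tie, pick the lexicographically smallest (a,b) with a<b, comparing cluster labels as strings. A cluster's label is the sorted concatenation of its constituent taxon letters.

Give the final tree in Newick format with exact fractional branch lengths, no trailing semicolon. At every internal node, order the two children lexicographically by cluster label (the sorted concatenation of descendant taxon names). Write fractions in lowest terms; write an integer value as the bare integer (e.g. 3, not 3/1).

((B:9/2,E:9/2):87/16,((C:1,K:1):57/8,(U:1/2,W:1/2):61/8):29/16)

step 1: merge (U,W) at d=1; branch lengths U→1/2, W→1/2; new cluster UW
  updated: d(B,UW)=19, d(C,UW)=29, d(E,UW)=43/2, d(K,UW)=7/2
step 2: merge (C,K) at d=2; branch lengths C→1, K→1; new cluster CK
  updated: d(B,CK)=25, d(CK,E)=14, d(CK,UW)=65/4
step 3: merge (B,E) at d=9; branch lengths B→9/2, E→9/2; new cluster BE
  updated: d(BE,CK)=39/2, d(BE,UW)=81/4
step 4: merge (CK,UW) at d=65/4; branch lengths CK→57/8, UW→61/8; new cluster CKUW
  updated: d(BE,CKUW)=159/8
step 5: merge (BE,CKUW) at d=159/8; branch lengths BE→87/16, CKUW→29/16; new cluster BCEKUW
final tree: ((B:9/2,E:9/2):87/16,((C:1,K:1):57/8,(U:1/2,W:1/2):61/8):29/16)
total length: 34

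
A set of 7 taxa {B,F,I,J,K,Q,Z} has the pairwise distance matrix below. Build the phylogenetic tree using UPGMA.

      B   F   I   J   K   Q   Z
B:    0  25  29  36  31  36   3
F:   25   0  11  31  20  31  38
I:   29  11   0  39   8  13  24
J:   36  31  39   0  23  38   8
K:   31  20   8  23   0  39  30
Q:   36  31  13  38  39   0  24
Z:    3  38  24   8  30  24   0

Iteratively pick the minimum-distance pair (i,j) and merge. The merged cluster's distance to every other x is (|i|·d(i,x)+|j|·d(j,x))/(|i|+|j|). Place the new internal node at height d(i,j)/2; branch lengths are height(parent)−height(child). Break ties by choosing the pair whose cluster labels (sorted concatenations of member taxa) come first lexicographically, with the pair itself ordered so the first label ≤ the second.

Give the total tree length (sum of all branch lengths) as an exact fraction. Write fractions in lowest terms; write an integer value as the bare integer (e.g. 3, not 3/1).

1. join B+Z (d=3) ⇒ BZ; edges |B|=3/2, |Z|=3/2
  updated: d(BZ,F)=63/2, d(BZ,I)=53/2, d(BZ,J)=22, d(BZ,K)=61/2, d(BZ,Q)=30
2. join I+K (d=8) ⇒ IK; edges |I|=4, |K|=4
  updated: d(BZ,IK)=57/2, d(F,IK)=31/2, d(IK,J)=31, d(IK,Q)=26
3. join F+IK (d=31/2) ⇒ FIK; edges |F|=31/4, |IK|=15/4
  updated: d(BZ,FIK)=59/2, d(FIK,J)=31, d(FIK,Q)=83/3
4. join BZ+J (d=22) ⇒ BJZ; edges |BZ|=19/2, |J|=11
  updated: d(BJZ,FIK)=30, d(BJZ,Q)=98/3
5. join FIK+Q (d=83/3) ⇒ FIKQ; edges |FIK|=73/12, |Q|=83/6
  updated: d(BJZ,FIKQ)=92/3
6. join BJZ+FIKQ (d=92/3) ⇒ BFIJKQZ; edges |BJZ|=13/3, |FIKQ|=3/2
final tree: (((B:3/2,Z:3/2):19/2,J:11):13/3,((F:31/4,(I:4,K:4):15/4):73/12,Q:83/6):3/2)
total length: 275/4

275/4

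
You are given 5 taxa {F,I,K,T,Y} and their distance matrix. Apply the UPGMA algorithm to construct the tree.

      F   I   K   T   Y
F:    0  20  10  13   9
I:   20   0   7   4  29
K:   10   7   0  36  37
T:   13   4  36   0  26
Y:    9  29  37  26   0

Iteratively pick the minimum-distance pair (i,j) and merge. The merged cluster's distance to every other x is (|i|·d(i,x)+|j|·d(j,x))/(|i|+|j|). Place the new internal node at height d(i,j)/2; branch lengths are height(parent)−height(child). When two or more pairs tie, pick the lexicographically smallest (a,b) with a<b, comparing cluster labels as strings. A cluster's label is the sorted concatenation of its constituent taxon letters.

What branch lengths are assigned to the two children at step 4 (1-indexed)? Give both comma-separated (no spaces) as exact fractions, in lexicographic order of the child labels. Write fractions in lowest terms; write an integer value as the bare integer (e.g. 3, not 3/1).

27/4,1/2

1. join I+T (d=4) ⇒ IT; edges |I|=2, |T|=2
  updated: d(F,IT)=33/2, d(IT,K)=43/2, d(IT,Y)=55/2
2. join F+Y (d=9) ⇒ FY; edges |F|=9/2, |Y|=9/2
  updated: d(FY,IT)=22, d(FY,K)=47/2
3. join IT+K (d=43/2) ⇒ IKT; edges |IT|=35/4, |K|=43/4
  updated: d(FY,IKT)=45/2
4. join FY+IKT (d=45/2) ⇒ FIKTY; edges |FY|=27/4, |IKT|=1/2
final tree: ((F:9/2,Y:9/2):27/4,((I:2,T:2):35/4,K:43/4):1/2)
total length: 159/4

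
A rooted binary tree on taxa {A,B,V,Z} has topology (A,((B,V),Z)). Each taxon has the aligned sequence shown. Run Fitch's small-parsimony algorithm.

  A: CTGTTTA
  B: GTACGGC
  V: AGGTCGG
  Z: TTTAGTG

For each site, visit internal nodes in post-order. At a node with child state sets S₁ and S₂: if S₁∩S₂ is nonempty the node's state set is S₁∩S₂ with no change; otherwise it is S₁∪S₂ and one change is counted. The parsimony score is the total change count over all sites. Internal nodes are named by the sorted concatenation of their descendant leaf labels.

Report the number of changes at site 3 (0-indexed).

2

site 0, node BV: B={G} ∪ V={A} → {A,G} (+1)
site 0, node BVZ: BV={A,G} ∪ Z={T} → {A,G,T} (+1)
site 0, node ABVZ: A={C} ∪ BVZ={A,G,T} → {A,C,G,T} (+1)
site 1, node BV: B={T} ∪ V={G} → {G,T} (+1)
site 1, node BVZ: BV={G,T} ∩ Z={T} → {T} (+0)
site 1, node ABVZ: A={T} ∩ BVZ={T} → {T} (+0)
site 2, node BV: B={A} ∪ V={G} → {A,G} (+1)
site 2, node BVZ: BV={A,G} ∪ Z={T} → {A,G,T} (+1)
site 2, node ABVZ: A={G} ∩ BVZ={A,G,T} → {G} (+0)
site 3, node BV: B={C} ∪ V={T} → {C,T} (+1)
site 3, node BVZ: BV={C,T} ∪ Z={A} → {A,C,T} (+1)
site 3, node ABVZ: A={T} ∩ BVZ={A,C,T} → {T} (+0)
site 4, node BV: B={G} ∪ V={C} → {C,G} (+1)
site 4, node BVZ: BV={C,G} ∩ Z={G} → {G} (+0)
site 4, node ABVZ: A={T} ∪ BVZ={G} → {G,T} (+1)
site 5, node BV: B={G} ∩ V={G} → {G} (+0)
site 5, node BVZ: BV={G} ∪ Z={T} → {G,T} (+1)
site 5, node ABVZ: A={T} ∩ BVZ={G,T} → {T} (+0)
site 6, node BV: B={C} ∪ V={G} → {C,G} (+1)
site 6, node BVZ: BV={C,G} ∩ Z={G} → {G} (+0)
site 6, node ABVZ: A={A} ∪ BVZ={G} → {A,G} (+1)
per-site changes: [3, 1, 2, 2, 2, 1, 2]; total = 13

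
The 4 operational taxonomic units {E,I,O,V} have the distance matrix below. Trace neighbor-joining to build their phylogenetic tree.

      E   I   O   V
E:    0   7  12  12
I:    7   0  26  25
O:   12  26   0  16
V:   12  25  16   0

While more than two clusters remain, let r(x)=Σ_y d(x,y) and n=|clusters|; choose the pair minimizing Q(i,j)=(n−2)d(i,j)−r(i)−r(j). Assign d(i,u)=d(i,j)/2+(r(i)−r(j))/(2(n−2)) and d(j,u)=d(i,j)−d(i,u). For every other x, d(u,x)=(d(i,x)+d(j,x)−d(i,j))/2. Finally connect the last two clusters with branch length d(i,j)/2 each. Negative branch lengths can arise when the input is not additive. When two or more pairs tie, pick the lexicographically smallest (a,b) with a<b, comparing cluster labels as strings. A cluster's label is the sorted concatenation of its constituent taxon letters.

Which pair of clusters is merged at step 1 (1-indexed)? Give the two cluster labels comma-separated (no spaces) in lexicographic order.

1. join E+I (d=7, Q=-75) ⇒ EI; edges |E|=-13/4, |I|=41/4
  updated: d(EI,O)=31/2, d(EI,V)=15
2. join EI+O (d=31/2, Q=-93/2) ⇒ EIO; edges |EI|=29/4, |O|=33/4
  updated: d(EIO,V)=31/4
3. join EIO+V (d=31/4) ⇒ EIOV; edges |EIO|=31/8, |V|=31/8
final tree: (((E:-13/4,I:41/4):29/4,O:33/4):31/8,V:31/8)
total length: 121/4

E,I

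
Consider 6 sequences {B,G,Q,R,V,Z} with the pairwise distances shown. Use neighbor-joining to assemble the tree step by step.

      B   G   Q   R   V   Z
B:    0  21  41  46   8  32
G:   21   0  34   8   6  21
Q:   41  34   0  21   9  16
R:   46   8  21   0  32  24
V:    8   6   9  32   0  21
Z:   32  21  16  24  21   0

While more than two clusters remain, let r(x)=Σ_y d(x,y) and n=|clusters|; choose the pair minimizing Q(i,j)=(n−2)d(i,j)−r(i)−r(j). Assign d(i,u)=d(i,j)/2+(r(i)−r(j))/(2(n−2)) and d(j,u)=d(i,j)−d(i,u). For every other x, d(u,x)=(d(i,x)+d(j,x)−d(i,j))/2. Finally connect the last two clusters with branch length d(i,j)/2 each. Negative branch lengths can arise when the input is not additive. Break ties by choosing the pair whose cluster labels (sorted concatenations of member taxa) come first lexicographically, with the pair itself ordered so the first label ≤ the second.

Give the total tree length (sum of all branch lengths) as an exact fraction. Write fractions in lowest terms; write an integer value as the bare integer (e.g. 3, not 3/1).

109/2

1. join B+V (d=8, Q=-192) ⇒ BV; edges |B|=13, |V|=-5
  updated: d(BV,G)=19/2, d(BV,Q)=21, d(BV,R)=35, d(BV,Z)=45/2
2. join G+R (d=8, Q=-273/2) ⇒ GR; edges |G|=17/12, |R|=79/12
  updated: d(BV,GR)=73/4, d(GR,Q)=47/2, d(GR,Z)=37/2
3. join BV+GR (d=73/4, Q=-171/2) ⇒ BGRV; edges |BV|=19/2, |GR|=35/4
  updated: d(BGRV,Q)=105/8, d(BGRV,Z)=91/8
4. join BGRV+Q (d=105/8, Q=-81/2) ⇒ BGQRV; edges |BGRV|=17/4, |Q|=71/8
  updated: d(BGQRV,Z)=57/8
5. join BGQRV+Z (d=57/8) ⇒ BGQRVZ; edges |BGQRV|=57/16, |Z|=57/16
final tree: ((((B:13,V:-5):19/2,(G:17/12,R:79/12):35/4):17/4,Q:71/8):57/16,Z:57/16)
total length: 109/2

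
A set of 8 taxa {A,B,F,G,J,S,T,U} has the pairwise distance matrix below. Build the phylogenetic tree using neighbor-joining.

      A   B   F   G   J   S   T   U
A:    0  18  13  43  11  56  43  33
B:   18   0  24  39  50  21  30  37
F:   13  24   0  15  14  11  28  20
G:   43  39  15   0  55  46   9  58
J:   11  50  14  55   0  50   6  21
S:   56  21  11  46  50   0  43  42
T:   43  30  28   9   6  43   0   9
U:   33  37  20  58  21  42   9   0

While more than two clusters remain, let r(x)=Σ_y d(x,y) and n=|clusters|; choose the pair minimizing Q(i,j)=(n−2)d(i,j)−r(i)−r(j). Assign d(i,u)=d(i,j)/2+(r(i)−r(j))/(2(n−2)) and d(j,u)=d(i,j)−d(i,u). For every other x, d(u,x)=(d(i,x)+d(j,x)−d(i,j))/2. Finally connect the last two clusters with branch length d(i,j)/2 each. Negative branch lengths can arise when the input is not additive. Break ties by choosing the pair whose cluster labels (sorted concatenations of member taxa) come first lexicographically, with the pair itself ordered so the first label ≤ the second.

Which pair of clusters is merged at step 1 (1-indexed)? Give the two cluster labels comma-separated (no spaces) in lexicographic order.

G,T

iteration 1: select G,T (d=9, Q=-379); attach at lengths (151/12, -43/12); label the merged cluster GT
  updated: d(A,GT)=77/2, d(B,GT)=30, d(F,GT)=17, d(GT,J)=26, d(GT,S)=40, d(GT,U)=29
iteration 2: select B,S (d=21, Q=-295); attach at lengths (13/2, 29/2); label the merged cluster BS
  updated: d(A,BS)=53/2, d(BS,F)=7, d(BS,GT)=49/2, d(BS,J)=79/2, d(BS,U)=29
iteration 3: select A,J (d=11, Q=-379/2); attach at lengths (109/16, 67/16); label the merged cluster AJ
  updated: d(AJ,BS)=55/2, d(AJ,F)=8, d(AJ,GT)=107/4, d(AJ,U)=43/2
iteration 4: select BS,F (d=7, Q=-119); attach at lengths (19/2, -5/2); label the merged cluster BFS
  updated: d(AJ,BFS)=57/4, d(BFS,GT)=69/4, d(BFS,U)=21
iteration 5: select AJ,U (d=43/2, Q=-91); attach at lengths (17/2, 13); label the merged cluster AJU
  updated: d(AJU,BFS)=55/8, d(AJU,GT)=137/8
iteration 6: select AJU,BFS (d=55/8, Q=-165/4); attach at lengths (27/8, 7/2); label the merged cluster ABFJSU
  updated: d(ABFJSU,GT)=55/4
iteration 7: select ABFJSU,GT (d=55/4); attach at lengths (55/8, 55/8); label the merged cluster ABFGJSTU
final tree: ((((A:109/16,J:67/16):17/2,U:13):27/8,((B:13/2,S:29/2):19/2,F:-5/2):7/2):55/8,(G:151/12,T:-43/12):55/8)
total length: 721/8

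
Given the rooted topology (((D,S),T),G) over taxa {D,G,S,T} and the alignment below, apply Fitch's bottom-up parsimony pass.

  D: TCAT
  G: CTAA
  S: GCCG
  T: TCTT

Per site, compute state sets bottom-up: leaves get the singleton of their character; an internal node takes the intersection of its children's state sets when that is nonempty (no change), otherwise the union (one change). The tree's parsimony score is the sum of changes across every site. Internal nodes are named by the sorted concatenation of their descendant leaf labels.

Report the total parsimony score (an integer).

DS@0: {T} ∪ {G} = {G,T} (union, +1)
DST@0: {G,T} ∩ {T} = {T} (intersection, +0)
DGST@0: {T} ∪ {C} = {C,T} (union, +1)
DS@1: {C} ∩ {C} = {C} (intersection, +0)
DST@1: {C} ∩ {C} = {C} (intersection, +0)
DGST@1: {C} ∪ {T} = {C,T} (union, +1)
DS@2: {A} ∪ {C} = {A,C} (union, +1)
DST@2: {A,C} ∪ {T} = {A,C,T} (union, +1)
DGST@2: {A,C,T} ∩ {A} = {A} (intersection, +0)
DS@3: {T} ∪ {G} = {G,T} (union, +1)
DST@3: {G,T} ∩ {T} = {T} (intersection, +0)
DGST@3: {T} ∪ {A} = {A,T} (union, +1)
per-site changes: [2, 1, 2, 2]; total = 7

7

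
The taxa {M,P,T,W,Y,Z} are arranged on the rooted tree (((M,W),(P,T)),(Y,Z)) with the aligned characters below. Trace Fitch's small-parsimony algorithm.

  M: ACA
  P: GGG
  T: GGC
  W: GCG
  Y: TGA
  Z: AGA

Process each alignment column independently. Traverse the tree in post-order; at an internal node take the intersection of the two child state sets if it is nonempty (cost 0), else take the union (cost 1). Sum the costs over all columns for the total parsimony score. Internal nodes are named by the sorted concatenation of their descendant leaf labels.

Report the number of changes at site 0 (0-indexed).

MW@0: {A} ∪ {G} = {A,G} (union, +1)
PT@0: {G} ∩ {G} = {G} (intersection, +0)
MPTW@0: {A,G} ∩ {G} = {G} (intersection, +0)
YZ@0: {T} ∪ {A} = {A,T} (union, +1)
MPTWYZ@0: {G} ∪ {A,T} = {A,G,T} (union, +1)
MW@1: {C} ∩ {C} = {C} (intersection, +0)
PT@1: {G} ∩ {G} = {G} (intersection, +0)
MPTW@1: {C} ∪ {G} = {C,G} (union, +1)
YZ@1: {G} ∩ {G} = {G} (intersection, +0)
MPTWYZ@1: {C,G} ∩ {G} = {G} (intersection, +0)
MW@2: {A} ∪ {G} = {A,G} (union, +1)
PT@2: {G} ∪ {C} = {C,G} (union, +1)
MPTW@2: {A,G} ∩ {C,G} = {G} (intersection, +0)
YZ@2: {A} ∩ {A} = {A} (intersection, +0)
MPTWYZ@2: {G} ∪ {A} = {A,G} (union, +1)
per-site changes: [3, 1, 3]; total = 7

3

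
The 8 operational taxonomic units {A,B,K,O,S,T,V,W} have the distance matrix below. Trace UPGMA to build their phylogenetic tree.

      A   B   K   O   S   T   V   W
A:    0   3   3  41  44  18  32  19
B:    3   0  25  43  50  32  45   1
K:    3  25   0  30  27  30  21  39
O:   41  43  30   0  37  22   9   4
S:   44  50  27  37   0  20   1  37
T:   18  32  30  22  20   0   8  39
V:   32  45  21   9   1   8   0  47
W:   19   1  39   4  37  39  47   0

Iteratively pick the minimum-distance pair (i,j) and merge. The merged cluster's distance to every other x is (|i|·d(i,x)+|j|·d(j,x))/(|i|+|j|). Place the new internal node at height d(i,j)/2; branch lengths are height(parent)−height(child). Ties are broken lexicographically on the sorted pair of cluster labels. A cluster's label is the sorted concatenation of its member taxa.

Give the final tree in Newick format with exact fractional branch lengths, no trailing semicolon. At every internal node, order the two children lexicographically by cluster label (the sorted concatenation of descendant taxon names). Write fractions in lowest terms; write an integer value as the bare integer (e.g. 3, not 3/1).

step 1: merge (B,W) at d=1; branch lengths B→1/2, W→1/2; new cluster BW
  updated: d(A,BW)=11, d(BW,K)=32, d(BW,O)=47/2, d(BW,S)=87/2, d(BW,T)=71/2, d(BW,V)=46
step 2: merge (S,V) at d=1; branch lengths S→1/2, V→1/2; new cluster SV
  updated: d(A,SV)=38, d(BW,SV)=179/4, d(K,SV)=24, d(O,SV)=23, d(SV,T)=14
step 3: merge (A,K) at d=3; branch lengths A→3/2, K→3/2; new cluster AK
  updated: d(AK,BW)=43/2, d(AK,O)=71/2, d(AK,SV)=31, d(AK,T)=24
step 4: merge (SV,T) at d=14; branch lengths SV→13/2, T→7; new cluster STV
  updated: d(AK,STV)=86/3, d(BW,STV)=125/3, d(O,STV)=68/3
step 5: merge (AK,BW) at d=43/2; branch lengths AK→37/4, BW→41/4; new cluster ABKW
  updated: d(ABKW,O)=59/2, d(ABKW,STV)=211/6
step 6: merge (O,STV) at d=68/3; branch lengths O→34/3, STV→13/3; new cluster OSTV
  updated: d(ABKW,OSTV)=135/4
step 7: merge (ABKW,OSTV) at d=135/4; branch lengths ABKW→49/8, OSTV→133/24; new cluster ABKOSTVW
final tree: (((A:3/2,K:3/2):37/4,(B:1/2,W:1/2):41/4):49/8,(O:34/3,((S:1/2,V:1/2):13/2,T:7):13/3):133/24)
total length: 196/3

(((A:3/2,K:3/2):37/4,(B:1/2,W:1/2):41/4):49/8,(O:34/3,((S:1/2,V:1/2):13/2,T:7):13/3):133/24)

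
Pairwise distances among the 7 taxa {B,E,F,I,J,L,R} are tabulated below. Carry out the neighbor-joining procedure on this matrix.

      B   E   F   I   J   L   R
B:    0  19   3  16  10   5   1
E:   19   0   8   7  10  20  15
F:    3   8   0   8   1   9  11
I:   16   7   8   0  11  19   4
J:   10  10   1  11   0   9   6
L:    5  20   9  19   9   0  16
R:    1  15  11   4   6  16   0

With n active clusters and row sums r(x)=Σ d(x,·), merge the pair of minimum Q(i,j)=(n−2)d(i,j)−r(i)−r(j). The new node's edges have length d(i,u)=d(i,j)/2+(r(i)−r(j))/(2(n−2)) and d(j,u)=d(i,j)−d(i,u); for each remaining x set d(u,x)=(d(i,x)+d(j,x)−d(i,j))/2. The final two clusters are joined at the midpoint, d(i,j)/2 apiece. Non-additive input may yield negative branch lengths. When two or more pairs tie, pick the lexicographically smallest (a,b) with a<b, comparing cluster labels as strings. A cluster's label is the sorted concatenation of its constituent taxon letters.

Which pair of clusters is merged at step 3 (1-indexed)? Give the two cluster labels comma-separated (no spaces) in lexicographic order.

BR,L

iteration 1: select E,I (d=7, Q=-109); attach at lengths (49/10, 21/10); label the merged cluster EI
  updated: d(B,EI)=14, d(EI,F)=9/2, d(EI,J)=7, d(EI,L)=16, d(EI,R)=6
iteration 2: select B,R (d=1, Q=-69); attach at lengths (-3/8, 11/8); label the merged cluster BR
  updated: d(BR,EI)=19/2, d(BR,F)=13/2, d(BR,J)=15/2, d(BR,L)=10
iteration 3: select BR,L (d=10, Q=-95/2); attach at lengths (13/4, 27/4); label the merged cluster BLR
  updated: d(BLR,EI)=31/4, d(BLR,F)=11/4, d(BLR,J)=13/4
iteration 4: select BLR,J (d=13/4, Q=-37/2); attach at lengths (9/4, 1); label the merged cluster BJLR
  updated: d(BJLR,EI)=23/4, d(BJLR,F)=1/4
iteration 5: select BJLR,EI (d=23/4, Q=-21/2); attach at lengths (3/4, 5); label the merged cluster BEIJLR
  updated: d(BEIJLR,F)=-1/2
iteration 6: select BEIJLR,F (d=-1/2); attach at lengths (-1/4, -1/4); label the merged cluster BEFIJLR
final tree: (((((B:-3/8,R:11/8):13/4,L:27/4):9/4,J:1):3/4,(E:49/10,I:21/10):5):-1/4,F:-1/4)
total length: 53/2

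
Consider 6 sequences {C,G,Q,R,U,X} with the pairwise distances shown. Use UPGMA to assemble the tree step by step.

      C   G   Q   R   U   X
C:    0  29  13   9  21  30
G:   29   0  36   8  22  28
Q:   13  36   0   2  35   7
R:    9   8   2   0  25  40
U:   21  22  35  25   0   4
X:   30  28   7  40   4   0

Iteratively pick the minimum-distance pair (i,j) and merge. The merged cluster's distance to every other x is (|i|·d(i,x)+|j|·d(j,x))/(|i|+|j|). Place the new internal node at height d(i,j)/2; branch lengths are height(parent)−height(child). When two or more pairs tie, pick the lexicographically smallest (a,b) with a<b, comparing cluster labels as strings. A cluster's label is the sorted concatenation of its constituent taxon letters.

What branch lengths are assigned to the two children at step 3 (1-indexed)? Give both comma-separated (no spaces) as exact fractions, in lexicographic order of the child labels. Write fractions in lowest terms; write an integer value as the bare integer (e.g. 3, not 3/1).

11/2,9/2

1. join Q+R (d=2) ⇒ QR; edges |Q|=1, |R|=1
  updated: d(C,QR)=11, d(G,QR)=22, d(QR,U)=30, d(QR,X)=47/2
2. join U+X (d=4) ⇒ UX; edges |U|=2, |X|=2
  updated: d(C,UX)=51/2, d(G,UX)=25, d(QR,UX)=107/4
3. join C+QR (d=11) ⇒ CQR; edges |C|=11/2, |QR|=9/2
  updated: d(CQR,G)=73/3, d(CQR,UX)=79/3
4. join CQR+G (d=73/3) ⇒ CGQR; edges |CQR|=20/3, |G|=73/6
  updated: d(CGQR,UX)=26
5. join CGQR+UX (d=26) ⇒ CGQRUX; edges |CGQR|=5/6, |UX|=11
final tree: (((C:11/2,(Q:1,R:1):9/2):20/3,G:73/6):5/6,(U:2,X:2):11)
total length: 140/3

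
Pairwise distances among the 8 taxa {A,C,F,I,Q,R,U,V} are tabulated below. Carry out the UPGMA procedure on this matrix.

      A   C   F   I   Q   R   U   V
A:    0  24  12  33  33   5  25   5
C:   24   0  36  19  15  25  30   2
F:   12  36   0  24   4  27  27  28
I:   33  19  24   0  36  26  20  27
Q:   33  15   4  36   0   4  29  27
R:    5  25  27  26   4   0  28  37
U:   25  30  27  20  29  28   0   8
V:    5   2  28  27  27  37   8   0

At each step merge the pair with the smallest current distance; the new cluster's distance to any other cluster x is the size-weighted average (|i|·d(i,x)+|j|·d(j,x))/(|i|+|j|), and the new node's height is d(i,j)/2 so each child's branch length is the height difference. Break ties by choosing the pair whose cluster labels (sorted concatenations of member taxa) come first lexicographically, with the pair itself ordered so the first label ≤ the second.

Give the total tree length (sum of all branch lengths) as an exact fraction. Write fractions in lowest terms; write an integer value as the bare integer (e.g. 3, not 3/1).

iteration 1: select C,V (d=2); attach at lengths (1, 1); label the merged cluster CV
  updated: d(A,CV)=29/2, d(CV,F)=32, d(CV,I)=23, d(CV,Q)=21, d(CV,R)=31, d(CV,U)=19
iteration 2: select F,Q (d=4); attach at lengths (2, 2); label the merged cluster FQ
  updated: d(A,FQ)=45/2, d(CV,FQ)=53/2, d(FQ,I)=30, d(FQ,R)=31/2, d(FQ,U)=28
iteration 3: select A,R (d=5); attach at lengths (5/2, 5/2); label the merged cluster AR
  updated: d(AR,CV)=91/4, d(AR,FQ)=19, d(AR,I)=59/2, d(AR,U)=53/2
iteration 4: select AR,FQ (d=19); attach at lengths (7, 15/2); label the merged cluster AFQR
  updated: d(AFQR,CV)=197/8, d(AFQR,I)=119/4, d(AFQR,U)=109/4
iteration 5: select CV,U (d=19); attach at lengths (17/2, 19/2); label the merged cluster CUV
  updated: d(AFQR,CUV)=51/2, d(CUV,I)=22
iteration 6: select CUV,I (d=22); attach at lengths (3/2, 11); label the merged cluster CIUV
  updated: d(AFQR,CIUV)=425/16
iteration 7: select AFQR,CIUV (d=425/16); attach at lengths (121/32, 73/32); label the merged cluster ACFIQRUV
final tree: (((A:5/2,R:5/2):7,(F:2,Q:2):15/2):121/32,(((C:1,V:1):17/2,U:19/2):3/2,I:11):73/32)
total length: 993/16

993/16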